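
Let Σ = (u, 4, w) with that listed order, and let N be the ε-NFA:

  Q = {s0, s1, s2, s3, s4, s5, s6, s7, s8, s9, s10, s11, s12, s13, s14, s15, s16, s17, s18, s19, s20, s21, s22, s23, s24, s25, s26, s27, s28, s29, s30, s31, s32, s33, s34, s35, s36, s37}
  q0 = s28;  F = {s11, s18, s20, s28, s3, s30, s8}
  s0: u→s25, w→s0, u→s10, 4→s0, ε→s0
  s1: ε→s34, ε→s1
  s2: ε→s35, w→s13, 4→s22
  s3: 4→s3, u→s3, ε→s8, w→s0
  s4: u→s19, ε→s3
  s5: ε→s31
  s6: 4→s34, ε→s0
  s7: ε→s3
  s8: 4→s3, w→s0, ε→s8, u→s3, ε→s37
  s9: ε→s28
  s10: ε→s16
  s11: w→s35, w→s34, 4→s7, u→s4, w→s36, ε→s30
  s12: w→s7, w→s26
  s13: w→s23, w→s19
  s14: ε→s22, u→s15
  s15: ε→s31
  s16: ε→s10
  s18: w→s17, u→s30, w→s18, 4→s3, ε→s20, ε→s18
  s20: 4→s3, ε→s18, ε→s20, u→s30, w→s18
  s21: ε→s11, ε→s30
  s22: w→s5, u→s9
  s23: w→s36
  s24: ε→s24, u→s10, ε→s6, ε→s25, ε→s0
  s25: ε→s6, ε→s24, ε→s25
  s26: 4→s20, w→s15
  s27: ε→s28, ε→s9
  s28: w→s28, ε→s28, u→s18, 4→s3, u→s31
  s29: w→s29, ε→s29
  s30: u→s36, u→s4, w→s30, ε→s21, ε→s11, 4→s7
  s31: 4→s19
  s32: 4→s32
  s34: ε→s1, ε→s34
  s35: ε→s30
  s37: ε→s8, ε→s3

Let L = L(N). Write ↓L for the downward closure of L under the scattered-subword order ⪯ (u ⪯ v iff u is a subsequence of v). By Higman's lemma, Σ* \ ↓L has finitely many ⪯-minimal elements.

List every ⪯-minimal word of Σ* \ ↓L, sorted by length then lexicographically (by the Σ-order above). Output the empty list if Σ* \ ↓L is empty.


min(Σ*\↓L) = [4w, uuuw].

|Q|=38, |F|=7, |δ|=89 (41 ε).
min D↑ (5 st, q0=0, F={4}): 0:u→1,4→2,w→0 1:u→3,4→2,w→1 2:u→2,4→2,w→4 3:u→2,4→2,w→3 4:u→4,4→4,w→4.
'4w': run [24, 13, 8] end={s0,s1,s10,s16,s24,s25,s34,s6} ∉↓L; 2/2 deletions ∈↓L.
'uuuw': run [24, 23, 19, 14, 8] end={s0,s1,s10,s16,s24,s25,s34,s6} rej; 4/4 single-dels accept.
2 minimals (antichain).


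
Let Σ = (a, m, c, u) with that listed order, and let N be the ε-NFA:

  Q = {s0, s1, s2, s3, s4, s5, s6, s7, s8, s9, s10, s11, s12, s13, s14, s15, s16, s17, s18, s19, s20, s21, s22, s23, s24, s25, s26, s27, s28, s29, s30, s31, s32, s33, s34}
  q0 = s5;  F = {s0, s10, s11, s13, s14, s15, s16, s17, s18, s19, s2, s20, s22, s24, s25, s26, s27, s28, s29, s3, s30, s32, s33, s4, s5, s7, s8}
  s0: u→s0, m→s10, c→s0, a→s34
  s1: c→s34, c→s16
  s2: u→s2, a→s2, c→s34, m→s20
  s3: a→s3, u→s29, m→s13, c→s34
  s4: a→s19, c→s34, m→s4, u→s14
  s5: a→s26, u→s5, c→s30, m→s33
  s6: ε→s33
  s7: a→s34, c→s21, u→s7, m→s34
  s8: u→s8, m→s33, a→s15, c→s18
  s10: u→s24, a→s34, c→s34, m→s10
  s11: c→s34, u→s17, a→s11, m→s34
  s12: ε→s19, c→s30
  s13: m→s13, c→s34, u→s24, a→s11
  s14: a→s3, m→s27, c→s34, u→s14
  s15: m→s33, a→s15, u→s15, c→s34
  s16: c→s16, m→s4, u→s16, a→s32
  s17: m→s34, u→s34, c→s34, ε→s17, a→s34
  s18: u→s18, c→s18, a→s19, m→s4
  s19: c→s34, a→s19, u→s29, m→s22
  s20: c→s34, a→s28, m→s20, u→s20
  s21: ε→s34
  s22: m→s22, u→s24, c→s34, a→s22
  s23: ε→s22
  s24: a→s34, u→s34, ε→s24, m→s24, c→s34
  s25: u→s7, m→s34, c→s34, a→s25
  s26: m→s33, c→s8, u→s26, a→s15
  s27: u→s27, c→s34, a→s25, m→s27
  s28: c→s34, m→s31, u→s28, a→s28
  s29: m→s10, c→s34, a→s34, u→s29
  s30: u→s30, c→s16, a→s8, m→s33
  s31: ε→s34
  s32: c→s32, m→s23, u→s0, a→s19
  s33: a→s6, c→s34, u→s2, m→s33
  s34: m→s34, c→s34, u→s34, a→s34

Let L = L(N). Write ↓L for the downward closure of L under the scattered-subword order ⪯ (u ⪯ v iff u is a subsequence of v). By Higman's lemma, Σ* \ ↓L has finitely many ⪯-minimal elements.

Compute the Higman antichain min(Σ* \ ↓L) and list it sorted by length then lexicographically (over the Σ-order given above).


A = [mc, aac, mumam, ccaua, ccamuu].

|Q|=35, |F|=27, |δ|=122 (7 ε).
min D↑ (28 st, q0=0, F={6}): 0:a→1,m→2,c→3,u→0 1:a→4,m→2,c→5,u→1 2:a→2,m→2,c→6,u→7 3:a→5,m→2,c→8,u→3 4:a→4,m→2,c→6,u→4 5:a→4,m→2,c→9,u→5 6:a→6,m→6,c→6,u→6 7:a→7,m→10,c→6,u→7 8:a→11,m→12,c→8,u→8 9:a→13,m→12,c→9,u→9 10:a→14,m→10,c→6,u→10 11:a→13,m→15,c→11,u→16 12:a→13,m→12,c→6,u→17 13:a→13,m→15,c→6,u→18 14:a→14,m→6,c→6,u→14 15:a→15,m→15,c→6,u→19 16:a→6,m→20,c→16,u→16 17:a→21,m→22,c→6,u→17 18:a→6,m→20,c→6,u→18 19:a→6,m→19,c→6,u→6 20:a→6,m→20,c→6,u→19 21:a→21,m→23,c→6,u→18 22:a→24,m→22,c→6,u→22 23:a→25,m→23,c→6,u→19 24:a→24,m→6,c→6,u→26 25:a→25,m→6,c→6,u→27 26:a→6,m→6,c→6,u→26 27:a→6,m→6,c→6,u→6 [Hopcroft].
'mc': run [32, 23, 2] end={s21,s34} ∉↓L; 2/2 deletions ∈↓L.
'aac': |S_i|=[32, 29, 20, 2] end={s21,s34} ∉↓L; 3/3 single-dels accept.
'mumam': |S_i|=[32, 23, 17, 13, 8, 2] end={s31,s34} ∉↓L; 5/5 del acc.
'ccaua': |S_i|=[32, 30, 21, 16, 8, 1] end={s34} — reject; 5/5 del acc.
'ccamuu': N↓-sim [32, 30, 21, 16, 8, 3, 1] end={s34} ∉↓L; 6/6 deletions ∈↓L.
5 words, ⪯-incomp.


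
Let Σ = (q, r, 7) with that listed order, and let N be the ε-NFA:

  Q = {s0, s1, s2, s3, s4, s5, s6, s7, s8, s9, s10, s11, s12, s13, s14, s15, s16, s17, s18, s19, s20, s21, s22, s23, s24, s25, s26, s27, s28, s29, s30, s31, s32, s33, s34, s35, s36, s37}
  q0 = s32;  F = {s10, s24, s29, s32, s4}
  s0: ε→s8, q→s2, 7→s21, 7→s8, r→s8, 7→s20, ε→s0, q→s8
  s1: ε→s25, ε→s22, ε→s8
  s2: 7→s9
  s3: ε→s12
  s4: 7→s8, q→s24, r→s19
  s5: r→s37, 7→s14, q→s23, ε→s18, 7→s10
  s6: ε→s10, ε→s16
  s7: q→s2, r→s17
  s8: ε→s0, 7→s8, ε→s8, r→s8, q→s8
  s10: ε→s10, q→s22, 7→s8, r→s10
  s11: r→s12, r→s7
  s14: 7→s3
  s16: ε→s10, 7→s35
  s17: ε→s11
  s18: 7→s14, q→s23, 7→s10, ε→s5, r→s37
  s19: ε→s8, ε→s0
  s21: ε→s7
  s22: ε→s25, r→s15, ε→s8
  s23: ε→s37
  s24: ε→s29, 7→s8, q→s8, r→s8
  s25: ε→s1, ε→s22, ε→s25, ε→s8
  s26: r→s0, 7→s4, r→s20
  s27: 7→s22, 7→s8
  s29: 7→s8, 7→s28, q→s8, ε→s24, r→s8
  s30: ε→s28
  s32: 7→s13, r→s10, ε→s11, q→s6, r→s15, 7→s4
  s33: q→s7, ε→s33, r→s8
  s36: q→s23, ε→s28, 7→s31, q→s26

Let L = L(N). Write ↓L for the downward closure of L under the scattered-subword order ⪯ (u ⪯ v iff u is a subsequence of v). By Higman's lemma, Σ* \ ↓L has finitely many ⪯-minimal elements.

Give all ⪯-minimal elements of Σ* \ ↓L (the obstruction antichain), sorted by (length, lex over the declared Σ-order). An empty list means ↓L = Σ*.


|Q|=38, |F|=5, |δ|=84 (31 ε).
min D↑ (5 st, q0=0, F={3}): 0:q→1,r→1,7→2 1:q→3,r→1,7→3 2:q→4,r→3,7→3 3:q→3,r→3,7→3 4:q→3,r→3,7→3 [Hopcroft].
'qq': run [25, 21, 14] end={s0,s1,s11,s12,s15,s17,s2,s20,s21,s22,s25,s7,…} ∉↓L; 2/2 deletions ∈↓L.
'q7': N↓-sim [25, 21, 12] end={s0,s11,s12,s17,s2,s20,s21,s28,s35,s7,s8,s9} — reject; 2/2 deletions ∈↓L.
'rq': |S_i|=[25, 16, 14] end={s0,s1,s11,s12,s15,s17,s2,s20,s21,s22,s25,s7,…} ∉↓L; 2/2 single-dels accept.
'r7': N↓-sim [25, 16, 10] end={s0,s11,s12,s17,s2,s20,s21,s7,s8,s9} rej; 2/2 deletions ∈↓L.
'7r': run [25, 17, 11] end={s0,s11,s12,s17,s19,s2,s20,s21,s7,s8,s9} — reject; 2/2 deletions ∈↓L.
'77': N↓-sim [25, 17, 11] end={s0,s11,s12,s17,s2,s20,s21,s28,s7,s8,s9} rej; 2/2 single-dels accept.
6 words, ⪯-incomp.

A = [qq, q7, rq, r7, 7r, 77].


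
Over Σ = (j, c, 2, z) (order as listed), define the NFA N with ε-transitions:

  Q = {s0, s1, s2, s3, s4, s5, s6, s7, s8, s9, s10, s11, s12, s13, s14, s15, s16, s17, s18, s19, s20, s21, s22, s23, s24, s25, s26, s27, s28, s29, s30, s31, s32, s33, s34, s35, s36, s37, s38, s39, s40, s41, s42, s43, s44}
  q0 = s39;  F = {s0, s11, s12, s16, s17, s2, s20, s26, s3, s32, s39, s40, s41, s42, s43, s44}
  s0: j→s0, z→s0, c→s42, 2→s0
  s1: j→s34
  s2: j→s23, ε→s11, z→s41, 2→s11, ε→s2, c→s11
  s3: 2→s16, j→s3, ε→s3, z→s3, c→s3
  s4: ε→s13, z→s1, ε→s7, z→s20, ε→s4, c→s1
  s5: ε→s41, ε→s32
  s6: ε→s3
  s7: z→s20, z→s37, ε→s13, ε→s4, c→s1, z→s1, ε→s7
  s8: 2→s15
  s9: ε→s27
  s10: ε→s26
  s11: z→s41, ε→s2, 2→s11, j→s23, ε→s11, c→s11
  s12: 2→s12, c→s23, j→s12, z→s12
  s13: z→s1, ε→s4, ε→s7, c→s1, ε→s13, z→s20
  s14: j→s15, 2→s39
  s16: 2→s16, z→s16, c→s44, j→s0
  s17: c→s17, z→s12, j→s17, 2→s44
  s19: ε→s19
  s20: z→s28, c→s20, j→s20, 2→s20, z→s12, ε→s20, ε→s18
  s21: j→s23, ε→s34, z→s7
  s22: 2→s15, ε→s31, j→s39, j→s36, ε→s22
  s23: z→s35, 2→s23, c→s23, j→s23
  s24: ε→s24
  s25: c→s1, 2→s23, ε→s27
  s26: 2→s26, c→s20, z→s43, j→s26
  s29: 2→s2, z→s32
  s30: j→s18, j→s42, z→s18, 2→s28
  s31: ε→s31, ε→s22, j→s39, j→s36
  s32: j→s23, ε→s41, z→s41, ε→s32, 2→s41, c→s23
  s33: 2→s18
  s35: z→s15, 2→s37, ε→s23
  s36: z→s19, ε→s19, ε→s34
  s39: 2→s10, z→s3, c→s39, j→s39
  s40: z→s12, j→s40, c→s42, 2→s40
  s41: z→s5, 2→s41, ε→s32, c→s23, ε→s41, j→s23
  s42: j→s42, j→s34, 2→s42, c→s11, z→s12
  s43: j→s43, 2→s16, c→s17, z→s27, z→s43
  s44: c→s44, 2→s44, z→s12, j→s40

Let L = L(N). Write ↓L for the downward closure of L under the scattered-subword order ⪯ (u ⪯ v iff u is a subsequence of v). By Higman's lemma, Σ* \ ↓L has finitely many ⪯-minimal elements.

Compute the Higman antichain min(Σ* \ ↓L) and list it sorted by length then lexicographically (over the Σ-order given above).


|Q|=45, |F|=16, |δ|=140 (36 ε).
min D↑ (15 st, q0=0, F={10}): 0:j→0,c→0,2→1,z→2 1:j→1,c→3,2→1,z→4 2:j→2,c→2,2→5,z→2 3:j→3,c→3,2→3,z→6 4:j→4,c→7,2→5,z→4 5:j→8,c→9,2→5,z→5 6:j→6,c→10,2→6,z→6 7:j→7,c→7,2→9,z→6 8:j→8,c→11,2→8,z→8 9:j→12,c→9,2→9,z→6 10:j→10,c→10,2→10,z→10 11:j→11,c→13,2→11,z→6 12:j→12,c→11,2→12,z→6 13:j→10,c→13,2→13,z→14 14:j→10,c→10,2→14,z→14.
'2czc': |S_i|=[26, 24, 18, 9, 4] end={s15,s23,s35,s37} — reject; 4/4 deletions ∈↓L.
'z2jccj': run [26, 21, 16, 14, 12, 9, 4] end={s15,s23,s35,s37} rej; 6/6 del acc.
2 words, ⪯-incomp.

Antichain: [2czc, z2jccj].


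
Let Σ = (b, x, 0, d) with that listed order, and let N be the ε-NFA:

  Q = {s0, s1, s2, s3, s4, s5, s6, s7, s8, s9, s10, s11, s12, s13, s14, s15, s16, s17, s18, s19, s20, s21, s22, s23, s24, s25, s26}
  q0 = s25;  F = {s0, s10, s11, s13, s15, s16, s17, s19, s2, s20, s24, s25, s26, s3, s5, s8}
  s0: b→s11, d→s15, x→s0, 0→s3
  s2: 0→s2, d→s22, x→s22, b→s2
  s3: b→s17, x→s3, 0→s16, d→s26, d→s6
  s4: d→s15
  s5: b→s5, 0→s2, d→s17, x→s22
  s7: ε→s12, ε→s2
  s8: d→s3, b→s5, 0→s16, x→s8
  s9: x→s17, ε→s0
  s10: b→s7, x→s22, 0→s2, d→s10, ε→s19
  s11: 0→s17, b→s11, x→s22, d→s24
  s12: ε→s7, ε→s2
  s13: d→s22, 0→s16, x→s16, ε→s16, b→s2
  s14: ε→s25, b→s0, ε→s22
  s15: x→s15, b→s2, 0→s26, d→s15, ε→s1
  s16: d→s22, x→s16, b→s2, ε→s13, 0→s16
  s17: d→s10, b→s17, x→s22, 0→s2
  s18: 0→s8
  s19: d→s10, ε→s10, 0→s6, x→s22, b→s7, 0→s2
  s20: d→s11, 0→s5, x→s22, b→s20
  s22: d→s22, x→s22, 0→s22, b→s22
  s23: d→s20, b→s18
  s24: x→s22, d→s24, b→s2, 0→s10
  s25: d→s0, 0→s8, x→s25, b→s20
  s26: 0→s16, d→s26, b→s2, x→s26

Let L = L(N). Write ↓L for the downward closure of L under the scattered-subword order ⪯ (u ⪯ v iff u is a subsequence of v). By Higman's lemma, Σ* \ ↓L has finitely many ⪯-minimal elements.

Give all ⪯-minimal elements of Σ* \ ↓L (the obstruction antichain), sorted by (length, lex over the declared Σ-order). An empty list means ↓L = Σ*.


|Q|=27, |F|=16, |δ|=88 (12 ε).
min D↑ (15 st, q0=0, F={4}): 0:b→1,x→0,0→2,d→3 1:b→1,x→4,0→5,d→6 2:b→5,x→2,0→7,d→8 3:b→6,x→3,0→8,d→9 4:b→4,x→4,0→4,d→4 5:b→5,x→4,0→10,d→11 6:b→6,x→4,0→11,d→12 7:b→10,x→7,0→7,d→4 8:b→11,x→8,0→7,d→13 9:b→10,x→9,0→13,d→9 10:b→10,x→4,0→10,d→4 11:b→11,x→4,0→10,d→14 12:b→10,x→4,0→14,d→12 13:b→10,x→13,0→7,d→13 14:b→10,x→4,0→10,d→14 (ε-aug+det+¬).
'bx': N↓-sim [21, 12, 1] end={s22} ∉↓L; 2/2 deletions ∈↓L.
'00d': |S_i|=[21, 14, 5, 1] end={s22} ∉↓L; 3/3 single-dels accept.
'ddbd': run [21, 17, 13, 4, 1] end={s22} — reject; 4/4 deletions ∈↓L.
3 minimals (antichain).

A = [bx, 00d, ddbd].


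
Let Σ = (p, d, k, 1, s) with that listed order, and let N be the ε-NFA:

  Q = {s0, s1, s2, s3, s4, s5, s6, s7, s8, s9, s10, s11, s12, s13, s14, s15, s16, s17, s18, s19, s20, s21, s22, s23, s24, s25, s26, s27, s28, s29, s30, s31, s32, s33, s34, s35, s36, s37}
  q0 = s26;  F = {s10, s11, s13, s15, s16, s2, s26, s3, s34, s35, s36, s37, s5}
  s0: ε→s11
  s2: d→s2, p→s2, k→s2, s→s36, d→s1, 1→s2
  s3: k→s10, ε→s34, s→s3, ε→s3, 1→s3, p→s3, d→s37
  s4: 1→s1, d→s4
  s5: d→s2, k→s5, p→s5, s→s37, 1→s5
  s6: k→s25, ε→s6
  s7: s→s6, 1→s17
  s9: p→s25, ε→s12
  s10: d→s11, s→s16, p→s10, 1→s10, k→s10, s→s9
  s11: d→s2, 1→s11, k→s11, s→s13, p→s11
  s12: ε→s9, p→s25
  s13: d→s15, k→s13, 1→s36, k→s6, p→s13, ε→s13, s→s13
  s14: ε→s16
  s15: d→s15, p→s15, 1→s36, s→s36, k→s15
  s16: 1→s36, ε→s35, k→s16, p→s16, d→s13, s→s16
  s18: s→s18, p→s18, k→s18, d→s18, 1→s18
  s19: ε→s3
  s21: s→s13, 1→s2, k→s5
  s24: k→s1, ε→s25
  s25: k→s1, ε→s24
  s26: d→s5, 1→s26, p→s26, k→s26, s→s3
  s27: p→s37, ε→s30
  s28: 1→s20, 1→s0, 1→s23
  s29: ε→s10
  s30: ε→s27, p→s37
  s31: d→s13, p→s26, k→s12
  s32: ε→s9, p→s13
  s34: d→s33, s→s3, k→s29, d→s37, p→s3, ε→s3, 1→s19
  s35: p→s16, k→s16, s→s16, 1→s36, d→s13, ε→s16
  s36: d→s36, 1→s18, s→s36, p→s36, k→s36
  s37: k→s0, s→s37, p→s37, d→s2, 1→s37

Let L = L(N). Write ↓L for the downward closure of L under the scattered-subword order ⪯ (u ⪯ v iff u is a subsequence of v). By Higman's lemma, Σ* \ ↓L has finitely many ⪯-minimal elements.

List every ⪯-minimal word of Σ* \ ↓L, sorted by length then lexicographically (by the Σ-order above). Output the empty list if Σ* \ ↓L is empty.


|Q|=38, |F|=13, |δ|=113 (18 ε).
min D↑ (12 st, q0=0, F={9}): 0:p→0,d→1,k→0,1→0,s→2 1:p→1,d→3,k→1,1→1,s→4 2:p→2,d→4,k→5,1→2,s→2 3:p→3,d→3,k→3,1→3,s→6 4:p→4,d→3,k→7,1→4,s→4 5:p→5,d→7,k→5,1→5,s→8 6:p→6,d→6,k→6,1→9,s→6 7:p→7,d→3,k→7,1→7,s→10 8:p→8,d→10,k→8,1→6,s→8 9:p→9,d→9,k→9,1→9,s→9 10:p→10,d→11,k→10,1→6,s→10 11:p→11,d→11,k→11,1→6,s→6 (ε-aug+det+¬).
'dds1': run [24, 14, 5, 2, 1] end={s18} ∉↓L; 4/4 deletions ∈↓L.
'sks11': N↓-sim [24, 22, 17, 12, 2, 1] end={s18} rej; 5/5 del acc.
2 words, ⪯-incomp.

min(Σ*\↓L) = [dds1, sks11].


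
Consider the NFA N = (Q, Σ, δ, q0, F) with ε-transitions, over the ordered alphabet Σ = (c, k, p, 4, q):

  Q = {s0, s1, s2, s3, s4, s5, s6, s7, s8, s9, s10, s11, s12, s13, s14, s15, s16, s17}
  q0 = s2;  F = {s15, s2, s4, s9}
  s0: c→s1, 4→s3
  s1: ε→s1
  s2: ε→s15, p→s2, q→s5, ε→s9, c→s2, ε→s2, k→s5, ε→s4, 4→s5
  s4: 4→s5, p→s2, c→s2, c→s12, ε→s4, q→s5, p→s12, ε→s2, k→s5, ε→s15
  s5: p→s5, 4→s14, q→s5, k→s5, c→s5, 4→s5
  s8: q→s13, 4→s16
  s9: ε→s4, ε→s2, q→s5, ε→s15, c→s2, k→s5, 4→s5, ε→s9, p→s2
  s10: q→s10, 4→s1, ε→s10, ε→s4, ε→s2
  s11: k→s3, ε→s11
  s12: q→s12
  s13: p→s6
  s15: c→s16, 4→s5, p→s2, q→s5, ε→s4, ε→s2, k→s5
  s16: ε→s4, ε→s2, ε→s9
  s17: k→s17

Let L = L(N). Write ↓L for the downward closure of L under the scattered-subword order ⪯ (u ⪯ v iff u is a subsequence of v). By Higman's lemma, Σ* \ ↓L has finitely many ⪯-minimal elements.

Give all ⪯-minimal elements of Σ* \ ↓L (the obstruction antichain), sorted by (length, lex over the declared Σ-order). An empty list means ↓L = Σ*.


|Q|=18, |F|=4, |δ|=59 (21 ε).
min D↑ (2 st, q0=0, F={1}): 0:c→0,k→1,p→0,4→1,q→1 1:c→1,k→1,p→1,4→1,q→1 [Hopcroft].
'k': |S_i|=[8, 2] end={s14,s5} ∉↓L; 1/1 deletions ∈↓L.
'4': |S_i|=[8, 2] end={s14,s5} rej; 1/1 deletions ∈↓L.
'q': N↓-sim [8, 3] end={s12,s14,s5} rej; 1/1 single-dels accept.
3 words, ⪯-incomp.

A = [k, 4, q].


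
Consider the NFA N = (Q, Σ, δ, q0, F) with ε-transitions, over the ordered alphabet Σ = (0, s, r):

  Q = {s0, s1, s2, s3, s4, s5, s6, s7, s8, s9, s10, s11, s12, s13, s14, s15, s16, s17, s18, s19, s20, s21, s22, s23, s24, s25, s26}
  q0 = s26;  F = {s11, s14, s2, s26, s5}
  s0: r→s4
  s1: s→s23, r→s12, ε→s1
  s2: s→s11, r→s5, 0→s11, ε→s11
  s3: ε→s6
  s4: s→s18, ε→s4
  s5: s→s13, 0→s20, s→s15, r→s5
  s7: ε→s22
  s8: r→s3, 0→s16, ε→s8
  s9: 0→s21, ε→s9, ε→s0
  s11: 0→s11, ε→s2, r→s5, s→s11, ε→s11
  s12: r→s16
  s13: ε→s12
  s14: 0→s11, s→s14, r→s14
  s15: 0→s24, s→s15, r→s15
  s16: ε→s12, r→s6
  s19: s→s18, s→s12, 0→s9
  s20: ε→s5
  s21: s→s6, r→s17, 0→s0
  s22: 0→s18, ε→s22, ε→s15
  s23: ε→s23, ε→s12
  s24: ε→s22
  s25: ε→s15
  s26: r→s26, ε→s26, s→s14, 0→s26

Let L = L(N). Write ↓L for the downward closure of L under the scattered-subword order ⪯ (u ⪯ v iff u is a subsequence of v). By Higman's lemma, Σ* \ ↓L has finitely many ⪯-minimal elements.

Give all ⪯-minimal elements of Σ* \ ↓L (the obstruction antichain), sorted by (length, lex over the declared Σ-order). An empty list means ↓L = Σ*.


A = [s0rs].

|Q|=27, |F|=5, |δ|=55 (20 ε).
min D↑ (5 st, q0=0, F={4}): 0:0→0,s→1,r→0 1:0→2,s→1,r→1 2:0→2,s→2,r→3 3:0→3,s→4,r→3 4:0→4,s→4,r→4 (ε-aug+det+¬).
's0rs': N↓-sim [14, 13, 12, 10, 8] end={s12,s13,s15,s16,s18,s22,s24,s6} rej; 4/4 single-dels accept.
1 minimals (antichain).


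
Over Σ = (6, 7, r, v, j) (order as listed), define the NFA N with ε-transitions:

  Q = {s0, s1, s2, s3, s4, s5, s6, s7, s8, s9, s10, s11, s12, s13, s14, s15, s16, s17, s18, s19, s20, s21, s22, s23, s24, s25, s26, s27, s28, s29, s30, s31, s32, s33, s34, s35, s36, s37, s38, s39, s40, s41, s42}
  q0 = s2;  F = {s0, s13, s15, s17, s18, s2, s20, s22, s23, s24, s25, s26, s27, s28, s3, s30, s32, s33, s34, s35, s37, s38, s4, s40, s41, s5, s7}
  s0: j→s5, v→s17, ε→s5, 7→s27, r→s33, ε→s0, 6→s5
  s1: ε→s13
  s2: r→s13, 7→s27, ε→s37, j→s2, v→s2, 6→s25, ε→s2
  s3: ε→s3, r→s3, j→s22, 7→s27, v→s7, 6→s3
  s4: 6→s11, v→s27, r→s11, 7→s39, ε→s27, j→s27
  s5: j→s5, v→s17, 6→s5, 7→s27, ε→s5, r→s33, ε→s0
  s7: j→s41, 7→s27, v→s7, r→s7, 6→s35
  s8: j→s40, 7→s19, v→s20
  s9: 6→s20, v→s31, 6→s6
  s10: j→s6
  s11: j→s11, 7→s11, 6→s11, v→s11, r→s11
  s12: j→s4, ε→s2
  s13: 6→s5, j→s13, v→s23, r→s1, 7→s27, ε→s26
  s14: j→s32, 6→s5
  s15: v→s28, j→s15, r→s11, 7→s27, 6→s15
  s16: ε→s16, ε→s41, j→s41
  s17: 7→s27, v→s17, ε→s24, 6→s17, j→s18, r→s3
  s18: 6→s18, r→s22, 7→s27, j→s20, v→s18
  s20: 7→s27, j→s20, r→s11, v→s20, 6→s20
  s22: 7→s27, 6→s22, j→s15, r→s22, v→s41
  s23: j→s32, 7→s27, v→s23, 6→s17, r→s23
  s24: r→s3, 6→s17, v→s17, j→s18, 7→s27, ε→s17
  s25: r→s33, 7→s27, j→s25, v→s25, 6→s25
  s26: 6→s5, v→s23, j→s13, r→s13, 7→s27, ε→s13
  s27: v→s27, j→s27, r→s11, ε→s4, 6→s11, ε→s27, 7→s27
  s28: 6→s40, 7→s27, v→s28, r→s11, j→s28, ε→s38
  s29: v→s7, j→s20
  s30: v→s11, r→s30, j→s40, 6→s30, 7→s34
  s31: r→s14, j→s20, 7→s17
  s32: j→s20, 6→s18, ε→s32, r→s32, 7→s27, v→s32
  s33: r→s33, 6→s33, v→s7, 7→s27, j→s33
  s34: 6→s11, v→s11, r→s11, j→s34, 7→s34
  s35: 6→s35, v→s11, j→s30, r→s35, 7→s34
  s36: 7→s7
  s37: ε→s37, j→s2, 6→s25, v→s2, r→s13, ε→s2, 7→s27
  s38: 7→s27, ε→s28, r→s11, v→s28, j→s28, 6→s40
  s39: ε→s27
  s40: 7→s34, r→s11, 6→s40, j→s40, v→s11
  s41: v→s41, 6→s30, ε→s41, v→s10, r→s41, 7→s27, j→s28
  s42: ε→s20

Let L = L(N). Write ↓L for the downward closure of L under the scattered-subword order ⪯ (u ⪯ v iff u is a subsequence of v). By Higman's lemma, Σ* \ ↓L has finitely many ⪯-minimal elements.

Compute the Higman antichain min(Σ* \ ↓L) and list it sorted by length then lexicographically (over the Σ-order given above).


min(Σ*\↓L) = [76, 7r, 6rv6v, rvjjr].

|Q|=43, |F|=27, |δ|=184 (26 ε).
min D↑ (22 st, q0=0, F={5}): 0:6→1,7→2,r→3,v→0,j→0 1:6→1,7→2,r→4,v→1,j→1 2:6→5,7→2,r→5,v→2,j→2 3:6→6,7→2,r→3,v→7,j→3 4:6→4,7→2,r→4,v→8,j→4 5:6→5,7→5,r→5,v→5,j→5 6:6→6,7→2,r→4,v→9,j→6 7:6→9,7→2,r→7,v→7,j→10 8:6→11,7→2,r→8,v→8,j→12 9:6→9,7→2,r→13,v→9,j→14 10:6→14,7→2,r→10,v→10,j→15 11:6→11,7→16,r→11,v→5,j→17 12:6→17,7→2,r→12,v→12,j→18 13:6→13,7→2,r→13,v→8,j→19 14:6→14,7→2,r→19,v→14,j→15 15:6→15,7→2,r→5,v→15,j→15 16:6→5,7→16,r→5,v→5,j→16 17:6→17,7→16,r→17,v→5,j→20 18:6→20,7→2,r→5,v→18,j→18 19:6→19,7→2,r→19,v→12,j→21 20:6→20,7→16,r→5,v→5,j→20 21:6→21,7→2,r→5,v→18,j→21 (ε-aug+det+¬).
'76': run [32, 5, 1] end={s11} rej; 2/2 del acc.
'7r': run [32, 5, 1] end={s11} — reject; 2/2 deletions ∈↓L.
'6rv6v': N↓-sim [32, 25, 18, 14, 5, 1] end={s11} — reject; 5/5 deletions ∈↓L.
'rvjjr': N↓-sim [32, 29, 23, 17, 11, 1] end={s11} — reject; 5/5 del acc.
4 minimals (antichain).


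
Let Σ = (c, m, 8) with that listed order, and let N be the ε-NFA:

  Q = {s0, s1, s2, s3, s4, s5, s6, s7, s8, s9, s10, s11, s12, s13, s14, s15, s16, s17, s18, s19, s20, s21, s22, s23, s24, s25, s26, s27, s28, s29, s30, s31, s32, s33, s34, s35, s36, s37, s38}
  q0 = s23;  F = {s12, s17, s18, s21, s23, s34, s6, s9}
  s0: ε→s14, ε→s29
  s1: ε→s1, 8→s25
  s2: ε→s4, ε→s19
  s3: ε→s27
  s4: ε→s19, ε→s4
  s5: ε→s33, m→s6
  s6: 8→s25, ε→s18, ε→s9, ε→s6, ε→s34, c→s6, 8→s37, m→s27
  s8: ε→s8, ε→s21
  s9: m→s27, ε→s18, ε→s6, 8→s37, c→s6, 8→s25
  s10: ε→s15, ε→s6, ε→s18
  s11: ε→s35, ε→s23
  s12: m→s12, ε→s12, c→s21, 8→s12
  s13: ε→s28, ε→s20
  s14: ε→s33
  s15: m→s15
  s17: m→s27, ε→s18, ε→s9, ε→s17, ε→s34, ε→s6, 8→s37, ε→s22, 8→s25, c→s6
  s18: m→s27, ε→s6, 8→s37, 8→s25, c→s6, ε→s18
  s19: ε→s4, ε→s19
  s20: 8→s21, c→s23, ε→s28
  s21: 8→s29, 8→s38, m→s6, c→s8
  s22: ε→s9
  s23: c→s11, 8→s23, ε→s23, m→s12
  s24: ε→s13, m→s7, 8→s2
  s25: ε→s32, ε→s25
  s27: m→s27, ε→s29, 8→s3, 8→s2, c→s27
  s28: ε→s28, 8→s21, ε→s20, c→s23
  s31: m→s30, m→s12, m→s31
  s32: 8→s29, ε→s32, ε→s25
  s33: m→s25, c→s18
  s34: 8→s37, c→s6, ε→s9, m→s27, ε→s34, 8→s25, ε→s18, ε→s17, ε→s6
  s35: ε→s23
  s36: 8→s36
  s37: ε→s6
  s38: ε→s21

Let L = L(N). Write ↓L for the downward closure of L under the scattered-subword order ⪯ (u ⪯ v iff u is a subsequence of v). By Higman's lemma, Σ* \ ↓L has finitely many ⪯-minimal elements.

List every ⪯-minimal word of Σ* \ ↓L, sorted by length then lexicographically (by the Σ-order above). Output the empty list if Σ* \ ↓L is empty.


Antichain: [mcmm].

|Q|=39, |F|=8, |δ|=105 (55 ε).
min D↑ (5 st, q0=0, F={4}): 0:c→0,m→1,8→0 1:c→2,m→1,8→1 2:c→2,m→3,8→2 3:c→3,m→4,8→3 4:c→4,m→4,8→4 [Hopcroft].
'mcmm': |S_i|=[22, 19, 18, 15, 6] end={s19,s2,s27,s29,s3,s4} rej; 4/4 single-dels accept.
1 minimals (antichain).


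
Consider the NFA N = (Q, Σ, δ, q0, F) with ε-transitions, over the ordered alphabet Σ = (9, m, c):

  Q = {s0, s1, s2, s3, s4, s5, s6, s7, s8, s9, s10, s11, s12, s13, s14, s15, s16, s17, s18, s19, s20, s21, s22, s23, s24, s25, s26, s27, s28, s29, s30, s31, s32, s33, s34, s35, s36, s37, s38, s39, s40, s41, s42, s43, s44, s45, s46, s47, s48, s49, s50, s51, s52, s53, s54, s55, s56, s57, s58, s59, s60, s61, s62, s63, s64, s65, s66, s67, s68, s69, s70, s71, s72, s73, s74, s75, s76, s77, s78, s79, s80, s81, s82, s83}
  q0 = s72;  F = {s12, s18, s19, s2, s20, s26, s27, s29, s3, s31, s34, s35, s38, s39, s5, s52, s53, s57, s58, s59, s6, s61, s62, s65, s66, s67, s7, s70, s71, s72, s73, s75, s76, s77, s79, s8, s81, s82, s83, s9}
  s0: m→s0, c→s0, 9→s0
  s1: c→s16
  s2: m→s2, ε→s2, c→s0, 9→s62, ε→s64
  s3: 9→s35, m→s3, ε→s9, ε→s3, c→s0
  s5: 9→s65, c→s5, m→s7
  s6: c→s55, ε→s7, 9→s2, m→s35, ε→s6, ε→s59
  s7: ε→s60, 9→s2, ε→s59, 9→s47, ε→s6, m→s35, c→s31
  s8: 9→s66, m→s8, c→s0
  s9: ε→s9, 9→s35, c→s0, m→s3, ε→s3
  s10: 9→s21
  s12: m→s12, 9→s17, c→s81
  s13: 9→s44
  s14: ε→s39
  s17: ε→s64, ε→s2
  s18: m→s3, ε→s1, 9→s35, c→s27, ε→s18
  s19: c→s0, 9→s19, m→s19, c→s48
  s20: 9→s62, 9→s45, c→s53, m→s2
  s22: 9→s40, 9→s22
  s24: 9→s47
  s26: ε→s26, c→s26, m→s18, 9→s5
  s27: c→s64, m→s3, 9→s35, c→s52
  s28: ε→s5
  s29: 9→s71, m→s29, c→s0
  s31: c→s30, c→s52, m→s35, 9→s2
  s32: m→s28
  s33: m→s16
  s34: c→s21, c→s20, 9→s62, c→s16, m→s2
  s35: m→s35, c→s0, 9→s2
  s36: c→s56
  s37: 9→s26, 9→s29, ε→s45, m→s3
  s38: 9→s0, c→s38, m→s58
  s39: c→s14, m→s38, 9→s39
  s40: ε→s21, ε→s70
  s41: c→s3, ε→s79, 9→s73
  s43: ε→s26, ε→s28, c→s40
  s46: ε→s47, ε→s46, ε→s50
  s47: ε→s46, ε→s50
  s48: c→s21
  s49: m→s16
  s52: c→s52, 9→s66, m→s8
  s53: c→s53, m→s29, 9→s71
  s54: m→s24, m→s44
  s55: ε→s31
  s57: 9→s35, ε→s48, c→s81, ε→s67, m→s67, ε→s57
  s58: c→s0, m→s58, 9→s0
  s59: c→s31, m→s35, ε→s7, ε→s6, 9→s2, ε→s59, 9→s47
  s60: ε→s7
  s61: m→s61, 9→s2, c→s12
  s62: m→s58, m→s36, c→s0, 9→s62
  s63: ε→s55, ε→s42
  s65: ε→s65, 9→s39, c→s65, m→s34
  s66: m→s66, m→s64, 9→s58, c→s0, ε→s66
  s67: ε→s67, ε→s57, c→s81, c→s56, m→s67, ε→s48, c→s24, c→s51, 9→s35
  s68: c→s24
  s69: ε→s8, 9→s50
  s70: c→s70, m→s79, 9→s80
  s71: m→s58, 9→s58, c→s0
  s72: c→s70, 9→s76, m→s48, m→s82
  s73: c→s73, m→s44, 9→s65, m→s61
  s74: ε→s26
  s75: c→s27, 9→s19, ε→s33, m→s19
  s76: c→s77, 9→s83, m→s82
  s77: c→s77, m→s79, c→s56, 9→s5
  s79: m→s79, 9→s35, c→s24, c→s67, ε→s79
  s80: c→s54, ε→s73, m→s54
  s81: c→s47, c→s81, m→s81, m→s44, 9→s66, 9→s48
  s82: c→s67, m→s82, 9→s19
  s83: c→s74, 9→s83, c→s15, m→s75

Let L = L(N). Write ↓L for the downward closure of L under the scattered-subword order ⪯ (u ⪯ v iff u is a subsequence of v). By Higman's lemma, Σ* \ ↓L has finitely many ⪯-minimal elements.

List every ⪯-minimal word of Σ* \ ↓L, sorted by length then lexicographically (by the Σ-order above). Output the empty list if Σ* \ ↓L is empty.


min(Σ*\↓L) = [m9c, 99mmc, mcc999, c999m9].

|Q|=84, |F|=40, |δ|=217 (50 ε).
min D↑ (37 st, q0=0, F={13}): 0:9→1,m→2,c→3 1:9→4,m→2,c→5 2:9→6,m→2,c→7 3:9→8,m→9,c→3 4:9→4,m→10,c→11 5:9→12,m→9,c→5 6:9→6,m→6,c→13 7:9→14,m→7,c→15 8:9→16,m→17,c→8 9:9→14,m→9,c→7 10:9→6,m→6,c→18 11:9→12,m→19,c→11 12:9→16,m→20,c→12 13:9→13,m→13,c→13 14:9→21,m→14,c→13 15:9→22,m→15,c→15 16:9→23,m→24,c→16 17:9→21,m→17,c→25 18:9→14,m→26,c→27 19:9→14,m→26,c→18 20:9→21,m→14,c→28 21:9→29,m→21,c→13 22:9→30,m→22,c→13 23:9→23,m→31,c→23 24:9→29,m→21,c→32 25:9→21,m→25,c→15 26:9→14,m→26,c→13 27:9→22,m→33,c→27 28:9→21,m→14,c→27 29:9→29,m→30,c→13 30:9→13,m→30,c→13 31:9→13,m→30,c→31 32:9→29,m→21,c→34 33:9→22,m→33,c→13 34:9→35,m→36,c→34 35:9→30,m→30,c→13 36:9→35,m→36,c→13 [Hopcroft].
'm9c': N↓-sim [65, 51, 18, 4] end={s0,s21,s48,s56} rej; 3/3 single-dels accept.
'99mmc': N↓-sim [65, 63, 48, 39, 18, 4] end={s0,s21,s48,s56} rej; 5/5 deletions ∈↓L.
'mcc999': |S_i|=[65, 51, 37, 21, 10, 2, 1] end={s0} — reject; 6/6 deletions ∈↓L.
'c999m9': |S_i|=[65, 58, 44, 25, 10, 5, 1] end={s0} rej; 6/6 single-dels accept.
4 minimals (antichain).


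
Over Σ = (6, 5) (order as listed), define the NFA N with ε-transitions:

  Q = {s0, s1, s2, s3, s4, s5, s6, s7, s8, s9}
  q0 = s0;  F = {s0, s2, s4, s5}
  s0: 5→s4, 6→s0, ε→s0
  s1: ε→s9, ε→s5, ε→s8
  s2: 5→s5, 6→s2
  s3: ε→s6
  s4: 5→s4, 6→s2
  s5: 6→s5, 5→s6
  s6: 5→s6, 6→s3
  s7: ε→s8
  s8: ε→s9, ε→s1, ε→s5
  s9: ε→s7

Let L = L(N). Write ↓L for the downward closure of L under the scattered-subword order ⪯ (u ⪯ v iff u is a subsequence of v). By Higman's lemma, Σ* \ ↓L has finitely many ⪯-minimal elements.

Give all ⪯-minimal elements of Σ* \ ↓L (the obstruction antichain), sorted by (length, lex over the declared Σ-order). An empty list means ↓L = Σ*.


|Q|=10, |F|=4, |δ|=20 (10 ε).
min D↑ (5 st, q0=0, F={4}): 0:6→0,5→1 1:6→2,5→1 2:6→2,5→3 3:6→3,5→4 4:6→4,5→4.
'5655': N↓-sim [6, 5, 4, 3, 2] end={s3,s6} rej; 4/4 deletions ∈↓L.
1 minimals (antichain).

A = [5655].


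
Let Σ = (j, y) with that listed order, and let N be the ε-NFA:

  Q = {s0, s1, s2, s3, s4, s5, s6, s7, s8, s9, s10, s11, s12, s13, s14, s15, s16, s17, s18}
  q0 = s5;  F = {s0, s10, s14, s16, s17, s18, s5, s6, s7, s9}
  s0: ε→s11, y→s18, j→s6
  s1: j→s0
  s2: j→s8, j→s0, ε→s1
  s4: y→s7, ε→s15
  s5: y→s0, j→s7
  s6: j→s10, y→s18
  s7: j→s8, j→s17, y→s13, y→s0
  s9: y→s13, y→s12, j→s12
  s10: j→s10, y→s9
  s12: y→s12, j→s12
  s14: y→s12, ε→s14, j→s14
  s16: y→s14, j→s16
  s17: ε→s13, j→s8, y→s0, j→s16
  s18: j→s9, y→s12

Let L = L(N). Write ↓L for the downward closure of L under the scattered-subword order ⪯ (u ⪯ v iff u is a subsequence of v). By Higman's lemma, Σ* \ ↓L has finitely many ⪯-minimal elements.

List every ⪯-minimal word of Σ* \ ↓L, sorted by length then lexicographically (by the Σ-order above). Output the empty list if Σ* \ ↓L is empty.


|Q|=19, |F|=10, |δ|=35 (5 ε).
min D↑ (11 st, q0=0, F={9}): 0:j→1,y→2 1:j→3,y→2 2:j→4,y→5 3:j→6,y→2 4:j→7,y→5 5:j→8,y→9 6:j→6,y→10 7:j→7,y→8 8:j→9,y→9 9:j→9,y→9 10:j→10,y→9 [Hopcroft].
'yyy': |S_i|=[14, 9, 4, 2] end={s12,s13} — reject; 3/3 del acc.
'yyjj': run [14, 9, 4, 3, 1] end={s12} ∉↓L; 4/4 single-dels accept.
'jjjyy': run [14, 13, 12, 9, 5, 2] end={s12,s13} ∉↓L; 5/5 deletions ∈↓L.
'yjjyj': run [14, 9, 7, 5, 3, 1] end={s12} ∉↓L; 5/5 single-dels accept.
4 words, ⪯-incomp.

Antichain: [yyy, yyjj, jjjyy, yjjyj].


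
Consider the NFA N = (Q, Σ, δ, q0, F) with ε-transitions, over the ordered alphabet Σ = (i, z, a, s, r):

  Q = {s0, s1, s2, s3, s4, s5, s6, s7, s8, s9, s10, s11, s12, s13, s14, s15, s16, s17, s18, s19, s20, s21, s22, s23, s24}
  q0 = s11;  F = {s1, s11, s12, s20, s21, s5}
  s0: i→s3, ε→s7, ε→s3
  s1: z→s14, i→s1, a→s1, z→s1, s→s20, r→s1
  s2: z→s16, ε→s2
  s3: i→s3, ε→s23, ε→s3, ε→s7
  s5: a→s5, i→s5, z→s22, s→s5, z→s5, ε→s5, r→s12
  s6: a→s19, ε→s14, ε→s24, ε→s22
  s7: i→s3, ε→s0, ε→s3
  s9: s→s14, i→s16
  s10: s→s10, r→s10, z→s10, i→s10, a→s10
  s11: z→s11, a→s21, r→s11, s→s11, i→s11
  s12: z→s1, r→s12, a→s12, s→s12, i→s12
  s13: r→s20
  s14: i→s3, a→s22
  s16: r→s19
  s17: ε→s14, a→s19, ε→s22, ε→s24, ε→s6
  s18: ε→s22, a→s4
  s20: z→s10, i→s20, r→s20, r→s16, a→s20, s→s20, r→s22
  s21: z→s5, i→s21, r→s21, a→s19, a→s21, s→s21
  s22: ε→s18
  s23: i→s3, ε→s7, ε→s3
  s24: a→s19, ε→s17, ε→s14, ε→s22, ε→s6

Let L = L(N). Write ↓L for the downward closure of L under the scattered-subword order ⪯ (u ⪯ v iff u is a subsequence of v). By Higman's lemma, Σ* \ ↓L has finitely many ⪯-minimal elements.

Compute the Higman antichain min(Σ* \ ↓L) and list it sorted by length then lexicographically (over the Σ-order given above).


|Q|=25, |F|=6, |δ|=79 (24 ε).
min D↑ (7 st, q0=0, F={6}): 0:i→0,z→0,a→1,s→0,r→0 1:i→1,z→2,a→1,s→1,r→1 2:i→2,z→2,a→2,s→2,r→3 3:i→3,z→4,a→3,s→3,r→3 4:i→4,z→4,a→4,s→5,r→4 5:i→5,z→6,a→5,s→5,r→5 6:i→6,z→6,a→6,s→6,r→6.
'azrzsz': run [17, 16, 15, 14, 13, 7, 1] end={s10} — reject; 6/6 del acc.
1 minimals (antichain).

Antichain: [azrzsz].


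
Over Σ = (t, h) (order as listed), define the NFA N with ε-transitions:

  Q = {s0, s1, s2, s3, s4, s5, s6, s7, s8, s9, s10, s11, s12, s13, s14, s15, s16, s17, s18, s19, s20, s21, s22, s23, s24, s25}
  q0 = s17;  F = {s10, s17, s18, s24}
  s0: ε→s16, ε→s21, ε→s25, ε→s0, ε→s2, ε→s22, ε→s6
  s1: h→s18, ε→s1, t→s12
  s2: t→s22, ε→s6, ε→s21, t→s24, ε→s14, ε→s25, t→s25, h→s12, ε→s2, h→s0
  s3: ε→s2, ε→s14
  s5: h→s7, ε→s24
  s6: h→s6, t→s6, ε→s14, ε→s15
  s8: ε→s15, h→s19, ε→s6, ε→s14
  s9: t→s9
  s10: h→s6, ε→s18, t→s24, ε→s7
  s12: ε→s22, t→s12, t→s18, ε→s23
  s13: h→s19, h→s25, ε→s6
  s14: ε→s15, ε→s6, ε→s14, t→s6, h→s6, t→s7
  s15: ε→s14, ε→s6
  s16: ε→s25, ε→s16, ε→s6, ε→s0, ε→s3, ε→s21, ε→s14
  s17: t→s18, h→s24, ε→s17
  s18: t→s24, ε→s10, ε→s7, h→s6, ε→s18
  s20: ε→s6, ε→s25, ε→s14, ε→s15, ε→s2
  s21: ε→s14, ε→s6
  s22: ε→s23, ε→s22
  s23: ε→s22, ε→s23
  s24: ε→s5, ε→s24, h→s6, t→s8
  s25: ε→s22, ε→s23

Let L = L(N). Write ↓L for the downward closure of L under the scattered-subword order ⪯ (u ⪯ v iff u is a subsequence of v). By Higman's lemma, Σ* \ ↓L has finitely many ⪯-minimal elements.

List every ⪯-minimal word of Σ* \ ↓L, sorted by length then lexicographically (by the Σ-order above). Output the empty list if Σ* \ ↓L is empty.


min(Σ*\↓L) = [th, ht, hh, ttt].

|Q|=26, |F|=4, |δ|=84 (57 ε).
min D↑ (4 st, q0=0, F={3}): 0:t→1,h→2 1:t→2,h→3 2:t→3,h→3 3:t→3,h→3 [Hopcroft].
'th': |S_i|=[11, 10, 5] end={s14,s15,s19,s6,s7} ∉↓L; 2/2 deletions ∈↓L.
'ht': |S_i|=[11, 8, 6] end={s14,s15,s19,s6,s7,s8} — reject; 2/2 single-dels accept.
'hh': N↓-sim [11, 8, 5] end={s14,s15,s19,s6,s7} rej; 2/2 del acc.
'ttt': run [11, 10, 8, 6] end={s14,s15,s19,s6,s7,s8} rej; 3/3 single-dels accept.
4 minimals (antichain).


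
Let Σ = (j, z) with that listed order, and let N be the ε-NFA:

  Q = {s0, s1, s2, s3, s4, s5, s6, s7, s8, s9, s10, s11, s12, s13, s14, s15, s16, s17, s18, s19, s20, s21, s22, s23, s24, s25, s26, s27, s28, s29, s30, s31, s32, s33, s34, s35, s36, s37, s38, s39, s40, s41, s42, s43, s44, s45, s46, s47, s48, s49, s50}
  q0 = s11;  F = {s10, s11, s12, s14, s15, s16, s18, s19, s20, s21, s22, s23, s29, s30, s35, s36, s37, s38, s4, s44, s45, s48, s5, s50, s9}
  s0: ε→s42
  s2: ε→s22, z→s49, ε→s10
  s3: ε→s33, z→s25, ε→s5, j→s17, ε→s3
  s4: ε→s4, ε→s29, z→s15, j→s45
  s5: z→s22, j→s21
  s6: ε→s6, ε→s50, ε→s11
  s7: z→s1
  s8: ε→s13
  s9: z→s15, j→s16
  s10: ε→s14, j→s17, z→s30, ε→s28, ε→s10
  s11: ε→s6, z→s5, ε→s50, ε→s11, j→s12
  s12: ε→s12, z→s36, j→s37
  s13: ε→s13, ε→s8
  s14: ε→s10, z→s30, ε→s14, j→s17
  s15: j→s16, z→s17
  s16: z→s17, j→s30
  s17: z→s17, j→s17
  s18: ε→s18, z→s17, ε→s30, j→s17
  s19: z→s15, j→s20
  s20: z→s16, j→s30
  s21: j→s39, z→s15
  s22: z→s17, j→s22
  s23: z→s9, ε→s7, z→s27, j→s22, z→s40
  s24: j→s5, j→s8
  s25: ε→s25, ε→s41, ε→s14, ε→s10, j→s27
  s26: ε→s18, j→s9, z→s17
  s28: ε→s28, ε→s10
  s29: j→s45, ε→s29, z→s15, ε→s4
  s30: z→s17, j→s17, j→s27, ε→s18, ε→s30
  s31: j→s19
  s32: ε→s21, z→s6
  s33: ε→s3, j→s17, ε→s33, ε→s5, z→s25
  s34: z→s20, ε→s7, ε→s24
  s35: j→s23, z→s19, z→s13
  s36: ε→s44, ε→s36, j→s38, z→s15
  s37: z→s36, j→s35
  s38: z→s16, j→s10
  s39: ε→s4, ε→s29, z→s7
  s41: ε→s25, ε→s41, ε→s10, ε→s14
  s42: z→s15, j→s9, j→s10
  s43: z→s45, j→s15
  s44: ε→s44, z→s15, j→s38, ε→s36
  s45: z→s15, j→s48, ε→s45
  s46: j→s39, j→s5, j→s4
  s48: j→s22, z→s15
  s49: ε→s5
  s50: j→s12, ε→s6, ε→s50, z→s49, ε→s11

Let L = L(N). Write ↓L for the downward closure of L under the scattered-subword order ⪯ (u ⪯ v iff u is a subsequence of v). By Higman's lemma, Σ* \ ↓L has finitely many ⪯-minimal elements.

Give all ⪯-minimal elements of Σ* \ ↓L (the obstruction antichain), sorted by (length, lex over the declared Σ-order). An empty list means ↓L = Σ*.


|Q|=51, |F|=25, |δ|=137 (58 ε).
min D↑ (21 st, q0=0, F={11}): 0:j→1,z→2 1:j→3,z→4 2:j→5,z→6 3:j→7,z→4 4:j→8,z→9 5:j→10,z→9 6:j→6,z→11 7:j→12,z→13 8:j→14,z→15 9:j→15,z→11 10:j→16,z→9 11:j→11,z→11 12:j→6,z→17 13:j→18,z→9 14:j→11,z→19 15:j→19,z→11 16:j→20,z→9 17:j→15,z→9 18:j→19,z→15 19:j→11,z→11 20:j→6,z→9 [Hopcroft].
'zzz': run [36, 29, 9, 2] end={s1,s17} ∉↓L; 3/3 deletions ∈↓L.
'jzjjj': |S_i|=[36, 31, 20, 10, 7, 2] end={s17,s27} — reject; 5/5 single-dels accept.
'jjjjjz': |S_i|=[36, 31, 29, 23, 17, 6, 1] end={s17} rej; 6/6 single-dels accept.
3 words, ⪯-incomp.

min(Σ*\↓L) = [zzz, jzjjj, jjjjjz].


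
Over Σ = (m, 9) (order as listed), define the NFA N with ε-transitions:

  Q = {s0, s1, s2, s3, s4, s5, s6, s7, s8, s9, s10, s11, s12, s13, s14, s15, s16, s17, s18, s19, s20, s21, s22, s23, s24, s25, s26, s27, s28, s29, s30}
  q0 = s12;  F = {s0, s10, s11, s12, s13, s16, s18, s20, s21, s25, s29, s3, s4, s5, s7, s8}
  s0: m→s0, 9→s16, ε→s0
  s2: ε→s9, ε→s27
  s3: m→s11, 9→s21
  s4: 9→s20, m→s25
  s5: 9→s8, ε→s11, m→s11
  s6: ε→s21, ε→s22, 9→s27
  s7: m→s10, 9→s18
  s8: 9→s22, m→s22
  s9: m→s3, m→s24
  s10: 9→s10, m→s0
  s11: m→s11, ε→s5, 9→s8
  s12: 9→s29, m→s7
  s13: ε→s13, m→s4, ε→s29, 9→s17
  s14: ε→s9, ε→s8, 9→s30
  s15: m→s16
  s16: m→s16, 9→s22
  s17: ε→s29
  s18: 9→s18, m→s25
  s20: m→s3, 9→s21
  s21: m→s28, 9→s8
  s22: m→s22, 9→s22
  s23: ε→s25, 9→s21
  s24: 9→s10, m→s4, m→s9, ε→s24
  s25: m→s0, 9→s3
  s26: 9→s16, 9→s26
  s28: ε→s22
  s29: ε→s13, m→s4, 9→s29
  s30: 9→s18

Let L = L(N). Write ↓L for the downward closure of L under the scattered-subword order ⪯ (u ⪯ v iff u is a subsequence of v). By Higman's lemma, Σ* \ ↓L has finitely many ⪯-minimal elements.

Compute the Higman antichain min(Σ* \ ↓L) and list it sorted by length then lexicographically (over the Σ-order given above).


min(Σ*\↓L) = [mmm99, 9m99m, 9m9999].

|Q|=31, |F|=16, |δ|=62 (16 ε).
min D↑ (15 st, q0=0, F={12}): 0:m→1,9→2 1:m→3,9→4 2:m→5,9→2 3:m→6,9→3 4:m→7,9→4 5:m→7,9→8 6:m→6,9→9 7:m→6,9→10 8:m→10,9→11 9:m→9,9→12 10:m→13,9→11 11:m→12,9→14 12:m→12,9→12 13:m→13,9→14 14:m→12,9→12 (ε-aug+det+¬).
'mmm99': run [19, 15, 11, 7, 3, 1] end={s22} — reject; 5/5 deletions ∈↓L.
'9m99m': N↓-sim [19, 17, 12, 9, 4, 2] end={s22,s28} ∉↓L; 5/5 single-dels accept.
'9m9999': N↓-sim [19, 17, 12, 9, 4, 2, 1] end={s22} — reject; 6/6 del acc.
3 minimals (antichain).
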